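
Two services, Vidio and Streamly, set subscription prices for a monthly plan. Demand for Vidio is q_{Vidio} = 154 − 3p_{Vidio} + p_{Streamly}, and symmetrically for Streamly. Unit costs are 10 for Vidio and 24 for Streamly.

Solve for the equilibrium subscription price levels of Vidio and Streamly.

38, 44

Vidio's profit: π = (p_{Vidio} − 10)(154 − 3p_{Vidio} + p_{Streamly}).
∂π/∂p_{Vidio} = 184 − 6p_{Vidio} + p_{Streamly} = 0 ⇒ p_{Vidio} = 92/3 + (1/6)p_{Streamly}.
Similarly p_{Streamly} = 113/3 + (1/6)p_{Vidio}.
Plugging p_{Streamly} into Vidio's best response: p_{Vidio} = 92/3 + (1/6)(113/3 + (1/6)p_{Vidio}) ⇒ (35/36)p_{Vidio} = 665/18, so p_{Vidio} = 38.
Then p_{Streamly} = 113/3 + (1/6)·38 = 44.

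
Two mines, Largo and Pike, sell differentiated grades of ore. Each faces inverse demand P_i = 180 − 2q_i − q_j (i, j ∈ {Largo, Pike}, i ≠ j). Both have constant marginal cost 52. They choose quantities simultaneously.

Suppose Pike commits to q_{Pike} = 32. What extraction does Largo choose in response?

24

Mine Largo's profit: π = q_{Largo}(180 − 2q_{Largo} − q_{Pike}) − 52q_{Largo}.
∂π/∂q_{Largo} = 128 − 4q_{Largo} − q_{Pike} = 0 ⇒ q_{Largo} = 32 − 0.25q_{Pike}.
At q_{Pike} = 32: q_{Largo} = 32 − 0.25·32 = 24.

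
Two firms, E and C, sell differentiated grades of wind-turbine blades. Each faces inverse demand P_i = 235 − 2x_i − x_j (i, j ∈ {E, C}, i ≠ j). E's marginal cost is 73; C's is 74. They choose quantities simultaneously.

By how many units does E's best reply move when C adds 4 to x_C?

-1

Firm E's profit: π = x_E(235 − 2x_E − x_C) − 73x_E.
∂π/∂x_E = 162 − 4x_E − x_C = 0 ⇒ x_E = 40.5 − 0.25x_C.
The reaction-function slope is −0.25, so a 4-unit rise in x_C moves x_E by −0.25 × 4 = −1. E's best response falls — the actions are strategic substitutes.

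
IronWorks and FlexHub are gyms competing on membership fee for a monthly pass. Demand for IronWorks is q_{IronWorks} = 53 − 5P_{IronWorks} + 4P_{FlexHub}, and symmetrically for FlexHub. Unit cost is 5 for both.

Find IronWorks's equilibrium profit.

320

IronWorks's profit: π = (P_{IronWorks} − 5)(53 − 5P_{IronWorks} + 4P_{FlexHub}).
∂π/∂P_{IronWorks} = 78 − 10P_{IronWorks} + 4P_{FlexHub} = 0 ⇒ P_{IronWorks} = 7.8 + 0.4P_{FlexHub}.
Setting P_{IronWorks} = P_{FlexHub} in the reaction function: P_{IronWorks} = 7.8 + 0.4P_{IronWorks}, so P_{IronWorks} = 7.8 / 0.6 = 13.
q_{IronWorks} = 53 − 5·13 + 4·13 = 40.
Profit = (13 − 5)·40 = 320.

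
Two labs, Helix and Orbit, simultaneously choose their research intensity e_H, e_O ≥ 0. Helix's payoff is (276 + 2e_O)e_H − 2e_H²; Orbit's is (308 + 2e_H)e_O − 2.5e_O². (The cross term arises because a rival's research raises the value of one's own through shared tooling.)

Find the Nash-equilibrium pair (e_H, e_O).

Expanding Helix's payoff: 276e_H + 2e_Oe_H − 2e_H².
∂π/∂e_H = 276 + 2e_O − 4e_H = 0, so e_H = 69 + 0.5e_O.
Likewise for Orbit: e_O = 61.6 + 0.4e_H.
Plugging e_O into Helix's best response: e_H = 69 + 0.5(61.6 + 0.4e_H) ⇒ 0.8e_H = 99.8, so e_H = 124.75.
Then e_O = 61.6 + 0.4·124.75 = 111.5.

124.75, 111.5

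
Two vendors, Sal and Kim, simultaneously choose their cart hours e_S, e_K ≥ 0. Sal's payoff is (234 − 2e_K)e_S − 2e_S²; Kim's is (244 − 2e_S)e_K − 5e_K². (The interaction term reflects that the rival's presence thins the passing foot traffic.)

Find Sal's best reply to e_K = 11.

Expanding Sal's payoff: 234e_S − 2e_Ke_S − 2e_S².
∂π/∂e_S = 234 − 2e_K − 4e_S = 0, so e_S = 58.5 − 0.5e_K.
At e_K = 11: e_S = 58.5 − 0.5·11 = 53.

53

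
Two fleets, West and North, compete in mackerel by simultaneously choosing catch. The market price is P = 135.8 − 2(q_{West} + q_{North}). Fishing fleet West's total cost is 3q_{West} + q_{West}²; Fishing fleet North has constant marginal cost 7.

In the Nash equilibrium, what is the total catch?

Fishing fleet West's profit: π = q_{West}(135.8 − 2(q_{West} + q_{North})) − 3q_{West} − q_{West}².
∂π/∂q_{West} = 132.8 − 6q_{West} − 2q_{North} = 0, so q_{West} = 332/15 − (1/3)q_{North}.
For North: ∂π/∂q_{North} = 128.8 − 4q_{North} − 2q_{West} = 0 ⇒ q_{North} = 32.2 − 0.5q_{West}.
Substituting the second reaction function into the first: q_{West} = 332/15 − (1/3)(32.2 − 0.5q_{West}), which gives (5/6)q_{West} = 11.4 ⇒ q_{West} = 13.68.
Then q_{North} = 32.2 − 0.5·13.68 = 25.36.
Total catch: 13.68 + 25.36 = 39.04.

39.04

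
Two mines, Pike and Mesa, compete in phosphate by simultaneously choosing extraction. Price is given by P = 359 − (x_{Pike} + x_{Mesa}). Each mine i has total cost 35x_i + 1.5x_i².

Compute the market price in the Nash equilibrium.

251

Mine Pike's profit: π = x_{Pike}(359 − (x_{Pike} + x_{Mesa})) − 35x_{Pike} − 1.5x_{Pike}².
∂π/∂x_{Pike} = 324 − 5x_{Pike} − x_{Mesa} = 0, so x_{Pike} = 64.8 − 0.2x_{Mesa}.
By symmetry x_{Mesa} = x_{Pike}; substituting into the reaction function, 1.2x_{Pike} = 64.8 and x_{Pike} = 54.
Equilibrium price: P = 359 − 108 = 251.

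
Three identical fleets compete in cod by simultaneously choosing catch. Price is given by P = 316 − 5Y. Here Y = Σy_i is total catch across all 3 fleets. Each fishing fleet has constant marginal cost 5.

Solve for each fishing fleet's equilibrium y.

15.55

A representative fishing fleet's profit is π_i = y_i(316 − 5Y) − 5y_i, with Y = y_i + Σ_{j≠i} y_j.
First-order condition: 311 − 10y_i − 5Σ_{j≠i} y_j = 0.
Imposing symmetry (y_j = y for all j) turns Σ_{j≠i} y_j into 2y, so 311 = 20y and y = 15.55.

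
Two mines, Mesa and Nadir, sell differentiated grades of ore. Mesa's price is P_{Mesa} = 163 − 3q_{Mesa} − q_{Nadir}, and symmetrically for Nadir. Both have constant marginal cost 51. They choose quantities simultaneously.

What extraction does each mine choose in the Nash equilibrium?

16

Mine Mesa's profit: π = q_{Mesa}(163 − 3q_{Mesa} − q_{Nadir}) − 51q_{Mesa}.
∂π/∂q_{Mesa} = 112 − 6q_{Mesa} − q_{Nadir} = 0 ⇒ q_{Mesa} = 56/3 − (1/6)q_{Nadir}.
Setting q_{Mesa} = q_{Nadir} in the reaction function: q_{Mesa} = 56/3 − (1/6)q_{Mesa}, so q_{Mesa} = (56/3) / (7/6) = 16.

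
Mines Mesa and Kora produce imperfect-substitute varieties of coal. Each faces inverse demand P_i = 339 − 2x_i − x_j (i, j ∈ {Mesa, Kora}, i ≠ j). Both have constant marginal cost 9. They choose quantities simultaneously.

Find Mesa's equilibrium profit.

Mine Mesa's profit: π = x_{Mesa}(339 − 2x_{Mesa} − x_{Kora}) − 9x_{Mesa}.
∂π/∂x_{Mesa} = 330 − 4x_{Mesa} − x_{Kora} = 0 ⇒ x_{Mesa} = 82.5 − 0.25x_{Kora}.
By symmetry x_{Kora} = x_{Mesa}; substituting into the reaction function, 1.25x_{Mesa} = 82.5 and x_{Mesa} = 66.
P_{Mesa} = 339 − 2·66 − 66 = 141.
Profit = (141 − 9)·66 = 8712.

8712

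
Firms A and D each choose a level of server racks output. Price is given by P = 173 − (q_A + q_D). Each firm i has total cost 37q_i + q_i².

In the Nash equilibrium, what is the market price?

118.6

Firm A's profit: π = q_A(173 − (q_A + q_D)) − 37q_A − q_A².
∂π/∂q_A = 136 − 4q_A − q_D = 0, so q_A = 34 − 0.25q_D.
The game is symmetric, so in equilibrium q_D = q_A: the reaction function gives 1.25q_A = 34, hence q_A = 27.2.
Equilibrium price: P = 173 − 54.4 = 118.6.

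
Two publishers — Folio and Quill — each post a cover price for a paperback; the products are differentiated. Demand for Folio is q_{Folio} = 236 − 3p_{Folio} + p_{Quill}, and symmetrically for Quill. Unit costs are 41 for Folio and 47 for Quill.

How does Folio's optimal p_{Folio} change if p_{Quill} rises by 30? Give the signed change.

Folio's profit: π = (p_{Folio} − 41)(236 − 3p_{Folio} + p_{Quill}).
∂π/∂p_{Folio} = 359 − 6p_{Folio} + p_{Quill} = 0 ⇒ p_{Folio} = 359/6 + (1/6)p_{Quill}.
The reaction-function slope is 1/6, so a 30-unit rise in p_{Quill} moves p_{Folio} by 1/6 × 30 = 5. Folio's best response rises — the actions are strategic complements.

5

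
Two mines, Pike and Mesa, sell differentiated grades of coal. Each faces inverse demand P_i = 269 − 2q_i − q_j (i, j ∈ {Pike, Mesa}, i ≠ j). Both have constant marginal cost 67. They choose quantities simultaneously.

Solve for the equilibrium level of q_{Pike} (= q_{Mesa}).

Mine Pike's profit: π = q_{Pike}(269 − 2q_{Pike} − q_{Mesa}) − 67q_{Pike}.
∂π/∂q_{Pike} = 202 − 4q_{Pike} − q_{Mesa} = 0 ⇒ q_{Pike} = 50.5 − 0.25q_{Mesa}.
Setting q_{Pike} = q_{Mesa} in the reaction function: q_{Pike} = 50.5 − 0.25q_{Pike}, so q_{Pike} = 50.5 / 1.25 = 40.4.

40.4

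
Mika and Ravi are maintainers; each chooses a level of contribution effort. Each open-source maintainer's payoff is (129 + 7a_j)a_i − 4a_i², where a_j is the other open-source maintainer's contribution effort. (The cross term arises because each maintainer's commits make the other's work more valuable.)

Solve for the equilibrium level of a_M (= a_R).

129

Mika's payoff is (129 + 7a_R)a_M − 4a_M².
∂π/∂a_M = 129 + 7a_R − 8a_M = 0, so a_M = 16.125 + 0.875a_R.
The game is symmetric, so in equilibrium a_R = a_M: the reaction function gives 0.125a_M = 16.125, hence a_M = 129.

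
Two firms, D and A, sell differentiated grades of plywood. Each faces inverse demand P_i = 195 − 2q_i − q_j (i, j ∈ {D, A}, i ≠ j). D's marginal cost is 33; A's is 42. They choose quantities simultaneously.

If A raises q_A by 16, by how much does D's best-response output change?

-4

Firm D's profit: π = q_D(195 − 2q_D − q_A) − 33q_D.
∂π/∂q_D = 162 − 4q_D − q_A = 0 ⇒ q_D = 40.5 − 0.25q_A.
The reaction-function slope is −0.25, so a 16-unit rise in q_A moves q_D by −0.25 × 16 = −4. D's best response falls — the actions are strategic substitutes.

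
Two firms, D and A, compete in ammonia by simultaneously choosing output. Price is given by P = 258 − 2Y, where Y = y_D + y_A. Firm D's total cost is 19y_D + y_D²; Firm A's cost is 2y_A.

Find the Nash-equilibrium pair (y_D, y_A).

22.2, 52.9

Firm D's profit: π = y_D(258 − 2(y_D + y_A)) − 19y_D − y_D².
∂π/∂y_D = 239 − 6y_D − 2y_A = 0, so y_D = 239/6 − (1/3)y_A.
For A: ∂π/∂y_A = 256 − 4y_A − 2y_D = 0 ⇒ y_A = 64 − 0.5y_D.
Substituting the second reaction function into the first: y_D = 239/6 − (1/3)(64 − 0.5y_D), which gives (5/6)y_D = 18.5 ⇒ y_D = 22.2.
Then y_A = 64 − 0.5·22.2 = 52.9.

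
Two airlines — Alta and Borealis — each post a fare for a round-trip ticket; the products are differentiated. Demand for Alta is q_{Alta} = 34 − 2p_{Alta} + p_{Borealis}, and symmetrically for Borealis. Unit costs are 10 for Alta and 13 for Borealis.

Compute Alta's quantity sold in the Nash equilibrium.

Alta's profit: π = (p_{Alta} − 10)(34 − 2p_{Alta} + p_{Borealis}).
∂π/∂p_{Alta} = 54 − 4p_{Alta} + p_{Borealis} = 0 ⇒ p_{Alta} = 13.5 + 0.25p_{Borealis}.
Similarly p_{Borealis} = 15 + 0.25p_{Alta}.
Solving the two reaction functions simultaneously: (1 − (0.25)(0.25))p_{Alta} = 13.5 + 0.25·15, so 0.9375p_{Alta} = 17.25 and p_{Alta} = 18.4.
Then p_{Borealis} = 15 + 0.25·18.4 = 19.6.
q_{Alta} = 34 − 2·18.4 + 19.6 = 16.8.

16.8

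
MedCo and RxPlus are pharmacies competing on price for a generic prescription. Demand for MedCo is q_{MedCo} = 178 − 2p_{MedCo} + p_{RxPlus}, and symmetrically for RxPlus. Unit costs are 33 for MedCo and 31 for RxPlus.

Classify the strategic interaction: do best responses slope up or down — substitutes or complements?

MedCo's profit: π = (p_{MedCo} − 33)(178 − 2p_{MedCo} + p_{RxPlus}).
∂π/∂p_{MedCo} = 244 − 4p_{MedCo} + p_{RxPlus} = 0 ⇒ p_{MedCo} = 61 + 0.25p_{RxPlus}.
The best-response slope dp_{MedCo}/dp_{RxPlus} = 0.25 > 0: the reaction function is upward-sloping, so the choices are strategic complements.

strategic complements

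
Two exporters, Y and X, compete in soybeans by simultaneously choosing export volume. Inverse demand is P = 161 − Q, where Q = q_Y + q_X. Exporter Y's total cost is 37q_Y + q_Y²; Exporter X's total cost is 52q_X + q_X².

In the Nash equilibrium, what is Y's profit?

1331.28

Exporter Y's profit: π = q_Y(161 − (q_Y + q_X)) − 37q_Y − q_Y².
∂π/∂q_Y = 124 − 4q_Y − q_X = 0, so q_Y = 31 − 0.25q_X.
By the same steps for X: q_X = 27.25 − 0.25q_Y.
Solving the two reaction functions simultaneously: (1 − (−0.25)(−0.25))q_Y = 31 − 0.25·27.25, so 0.9375q_Y = 24.1875 and q_Y = 25.8.
Then q_X = 27.25 − 0.25·25.8 = 20.8.
Price P = 161 − 46.6 = 114.4.
Y's profit: (114.4 − 37)·25.8 − (25.8)² = 1331.28.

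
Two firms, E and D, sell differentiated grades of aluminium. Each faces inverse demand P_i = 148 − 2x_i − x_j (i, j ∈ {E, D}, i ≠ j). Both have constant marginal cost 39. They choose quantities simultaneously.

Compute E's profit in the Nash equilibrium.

Firm E's profit: π = x_E(148 − 2x_E − x_D) − 39x_E.
∂π/∂x_E = 109 − 4x_E − x_D = 0 ⇒ x_E = 27.25 − 0.25x_D.
The game is symmetric, so in equilibrium x_D = x_E: the reaction function gives 1.25x_E = 27.25, hence x_E = 21.8.
P_E = 148 − 2·21.8 − 21.8 = 82.6.
Profit = (82.6 − 39)·21.8 = 950.48.

950.48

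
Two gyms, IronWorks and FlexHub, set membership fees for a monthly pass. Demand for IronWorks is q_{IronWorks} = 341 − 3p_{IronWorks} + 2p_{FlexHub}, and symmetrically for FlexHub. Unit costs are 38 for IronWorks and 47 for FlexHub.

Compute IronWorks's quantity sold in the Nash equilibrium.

232.3125

IronWorks's profit: π = (p_{IronWorks} − 38)(341 − 3p_{IronWorks} + 2p_{FlexHub}).
∂π/∂p_{IronWorks} = 455 − 6p_{IronWorks} + 2p_{FlexHub} = 0 ⇒ p_{IronWorks} = 455/6 + (1/3)p_{FlexHub}.
Similarly p_{FlexHub} = 241/3 + (1/3)p_{IronWorks}.
Plugging p_{FlexHub} into IronWorks's best response: p_{IronWorks} = 455/6 + (1/3)(241/3 + (1/3)p_{IronWorks}) ⇒ (8/9)p_{IronWorks} = 1847/18, so p_{IronWorks} = 115.4375.
Then p_{FlexHub} = 241/3 + (1/3)·115.4375 = 118.8125.
q_{IronWorks} = 341 − 3·115.4375 + 2·118.8125 = 232.3125.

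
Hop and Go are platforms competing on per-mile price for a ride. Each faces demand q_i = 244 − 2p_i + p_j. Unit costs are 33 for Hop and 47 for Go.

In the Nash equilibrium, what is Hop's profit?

Hop's profit: π = (p_{Hop} − 33)(244 − 2p_{Hop} + p_{Go}).
∂π/∂p_{Hop} = 310 − 4p_{Hop} + p_{Go} = 0 ⇒ p_{Hop} = 77.5 + 0.25p_{Go}.
Similarly p_{Go} = 84.5 + 0.25p_{Hop}.
Substituting the second reaction function into the first: p_{Hop} = 77.5 + 0.25(84.5 + 0.25p_{Hop}), which gives 0.9375p_{Hop} = 98.625 ⇒ p_{Hop} = 105.2.
Then p_{Go} = 84.5 + 0.25·105.2 = 110.8.
q_{Hop} = 244 − 2·105.2 + 110.8 = 144.4.
Profit = (105.2 − 33)·144.4 = 10425.68.

10425.68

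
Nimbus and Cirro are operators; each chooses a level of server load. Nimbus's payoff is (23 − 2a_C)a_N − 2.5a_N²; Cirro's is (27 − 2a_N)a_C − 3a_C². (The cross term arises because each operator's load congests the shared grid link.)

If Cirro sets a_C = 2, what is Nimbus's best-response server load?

3.8

Expanding Nimbus's payoff: 23a_N − 2a_Ca_N − 2.5a_N².
∂π/∂a_N = 23 − 2a_C − 5a_N = 0, so a_N = 4.6 − 0.4a_C.
At a_C = 2: a_N = 4.6 − 0.4·2 = 3.8.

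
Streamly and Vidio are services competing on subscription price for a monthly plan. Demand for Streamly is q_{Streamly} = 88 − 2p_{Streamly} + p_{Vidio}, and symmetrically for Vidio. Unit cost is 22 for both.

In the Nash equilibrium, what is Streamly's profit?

968

Streamly's profit: π = (p_{Streamly} − 22)(88 − 2p_{Streamly} + p_{Vidio}).
∂π/∂p_{Streamly} = 132 − 4p_{Streamly} + p_{Vidio} = 0 ⇒ p_{Streamly} = 33 + 0.25p_{Vidio}.
Setting p_{Streamly} = p_{Vidio} in the reaction function: p_{Streamly} = 33 + 0.25p_{Streamly}, so p_{Streamly} = 33 / 0.75 = 44.
q_{Streamly} = 88 − 2·44 + 44 = 44.
Profit = (44 − 22)·44 = 968.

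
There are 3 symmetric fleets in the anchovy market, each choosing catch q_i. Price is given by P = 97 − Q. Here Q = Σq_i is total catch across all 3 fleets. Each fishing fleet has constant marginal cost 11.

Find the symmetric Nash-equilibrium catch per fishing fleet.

21.5

A representative fishing fleet's profit is π_i = q_i(97 − Q) − 11q_i, with Q = q_i + Σ_{j≠i} q_j.
First-order condition: 86 − 2q_i − Σ_{j≠i} q_j = 0.
Imposing symmetry (q_j = q for all j) turns Σ_{j≠i} q_j into 2q, so 86 = 4q and q = 21.5.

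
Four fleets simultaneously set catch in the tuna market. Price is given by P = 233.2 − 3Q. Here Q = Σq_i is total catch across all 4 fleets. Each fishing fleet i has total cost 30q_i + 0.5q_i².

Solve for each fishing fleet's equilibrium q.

A representative fishing fleet's profit is π_i = q_i(233.2 − 3Q) − 30q_i − 0.5q_i², with Q = q_i + Σ_{j≠i} q_j.
First-order condition: 203.2 − 7q_i − 3Σ_{j≠i} q_j = 0.
With identical fishing fleets, set every q_j = q: then 203.2 − 7q − 9q = 0, i.e. q = 203.2/16 = 12.7.

12.7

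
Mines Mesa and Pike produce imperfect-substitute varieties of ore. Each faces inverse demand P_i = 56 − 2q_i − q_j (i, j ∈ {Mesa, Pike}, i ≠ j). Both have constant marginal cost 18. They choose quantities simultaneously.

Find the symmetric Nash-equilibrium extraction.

7.6

Mine Mesa's profit: π = q_{Mesa}(56 − 2q_{Mesa} − q_{Pike}) − 18q_{Mesa}.
∂π/∂q_{Mesa} = 38 − 4q_{Mesa} − q_{Pike} = 0 ⇒ q_{Mesa} = 9.5 − 0.25q_{Pike}.
The game is symmetric, so in equilibrium q_{Pike} = q_{Mesa}: the reaction function gives 1.25q_{Mesa} = 9.5, hence q_{Mesa} = 7.6.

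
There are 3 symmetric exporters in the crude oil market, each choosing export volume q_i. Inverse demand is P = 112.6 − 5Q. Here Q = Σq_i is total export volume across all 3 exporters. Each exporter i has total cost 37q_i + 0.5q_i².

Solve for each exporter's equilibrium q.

3.6

A representative exporter's profit is π_i = q_i(112.6 − 5Q) − 37q_i − 0.5q_i², with Q = q_i + Σ_{j≠i} q_j.
First-order condition: 75.6 − 11q_i − 5Σ_{j≠i} q_j = 0.
Imposing symmetry (q_j = q for all j) turns Σ_{j≠i} q_j into 2q, so 75.6 = 21q and q = 3.6.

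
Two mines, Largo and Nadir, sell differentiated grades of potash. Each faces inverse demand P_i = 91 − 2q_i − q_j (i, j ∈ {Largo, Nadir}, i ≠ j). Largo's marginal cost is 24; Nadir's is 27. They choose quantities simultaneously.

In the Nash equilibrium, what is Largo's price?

Mine Largo's profit: π = q_{Largo}(91 − 2q_{Largo} − q_{Nadir}) − 24q_{Largo}.
∂π/∂q_{Largo} = 67 − 4q_{Largo} − q_{Nadir} = 0 ⇒ q_{Largo} = 16.75 − 0.25q_{Nadir}.
Similarly q_{Nadir} = 16 − 0.25q_{Largo}.
Solving the two reaction functions simultaneously: (1 − (−0.25)(−0.25))q_{Largo} = 16.75 − 0.25·16, so 0.9375q_{Largo} = 12.75 and q_{Largo} = 13.6.
Then q_{Nadir} = 16 − 0.25·13.6 = 12.6.
P_{Largo} = 91 − 2·13.6 − 12.6 = 51.2.

51.2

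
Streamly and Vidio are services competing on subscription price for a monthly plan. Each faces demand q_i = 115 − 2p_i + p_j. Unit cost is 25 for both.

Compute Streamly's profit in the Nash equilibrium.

Streamly's profit: π = (p_{Streamly} − 25)(115 − 2p_{Streamly} + p_{Vidio}).
∂π/∂p_{Streamly} = 165 − 4p_{Streamly} + p_{Vidio} = 0 ⇒ p_{Streamly} = 41.25 + 0.25p_{Vidio}.
By symmetry p_{Vidio} = p_{Streamly}; substituting into the reaction function, 0.75p_{Streamly} = 41.25 and p_{Streamly} = 55.
q_{Streamly} = 115 − 2·55 + 55 = 60.
Profit = (55 − 25)·60 = 1800.

1800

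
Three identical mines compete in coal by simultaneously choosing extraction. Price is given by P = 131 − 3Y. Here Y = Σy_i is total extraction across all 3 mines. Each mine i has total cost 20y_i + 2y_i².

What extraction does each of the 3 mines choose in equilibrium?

A representative mine's profit is π_i = y_i(131 − 3Y) − 20y_i − 2y_i², with Y = y_i + Σ_{j≠i} y_j.
First-order condition: 111 − 10y_i − 3Σ_{j≠i} y_j = 0.
In a symmetric equilibrium every mine chooses the same y, so Σ_{j≠i} y_j = 2y. The condition becomes 111 − 16y = 0, giving y = 111/16 = 6.9375.

6.9375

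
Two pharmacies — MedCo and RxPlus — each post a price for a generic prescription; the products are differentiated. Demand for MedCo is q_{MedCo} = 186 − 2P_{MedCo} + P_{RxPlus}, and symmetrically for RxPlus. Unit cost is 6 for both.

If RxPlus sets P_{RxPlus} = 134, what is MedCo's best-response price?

MedCo's profit: π = (P_{MedCo} − 6)(186 − 2P_{MedCo} + P_{RxPlus}).
∂π/∂P_{MedCo} = 198 − 4P_{MedCo} + P_{RxPlus} = 0 ⇒ P_{MedCo} = 49.5 + 0.25P_{RxPlus}.
At P_{RxPlus} = 134: P_{MedCo} = 49.5 + 0.25·134 = 83.

83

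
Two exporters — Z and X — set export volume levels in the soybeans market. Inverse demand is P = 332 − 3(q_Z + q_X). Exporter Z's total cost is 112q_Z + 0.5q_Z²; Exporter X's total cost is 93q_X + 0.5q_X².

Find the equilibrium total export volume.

45.9

Exporter Z's profit: π = q_Z(332 − 3(q_Z + q_X)) − 112q_Z − 0.5q_Z².
∂π/∂q_Z = 220 − 7q_Z − 3q_X = 0, so q_Z = 220/7 − (3/7)q_X.
By the same steps for X: q_X = 239/7 − (3/7)q_Z.
Solving the two reaction functions simultaneously: (1 − (−3/7)(−3/7))q_Z = 220/7 − (3/7)·(239/7), so (40/49)q_Z = 823/49 and q_Z = 20.575.
Then q_X = 239/7 − (3/7)·20.575 = 25.325.
Total export volume: 20.575 + 25.325 = 45.9.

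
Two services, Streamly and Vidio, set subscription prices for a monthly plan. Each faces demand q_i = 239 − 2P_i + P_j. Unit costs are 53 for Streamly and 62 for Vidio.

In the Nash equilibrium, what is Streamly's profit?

7988.48

Streamly's profit: π = (P_{Streamly} − 53)(239 − 2P_{Streamly} + P_{Vidio}).
∂π/∂P_{Streamly} = 345 − 4P_{Streamly} + P_{Vidio} = 0 ⇒ P_{Streamly} = 86.25 + 0.25P_{Vidio}.
Similarly P_{Vidio} = 90.75 + 0.25P_{Streamly}.
Plugging P_{Vidio} into Streamly's best response: P_{Streamly} = 86.25 + 0.25(90.75 + 0.25P_{Streamly}) ⇒ 0.9375P_{Streamly} = 108.9375, so P_{Streamly} = 116.2.
Then P_{Vidio} = 90.75 + 0.25·116.2 = 119.8.
q_{Streamly} = 239 − 2·116.2 + 119.8 = 126.4.
Profit = (116.2 − 53)·126.4 = 7988.48.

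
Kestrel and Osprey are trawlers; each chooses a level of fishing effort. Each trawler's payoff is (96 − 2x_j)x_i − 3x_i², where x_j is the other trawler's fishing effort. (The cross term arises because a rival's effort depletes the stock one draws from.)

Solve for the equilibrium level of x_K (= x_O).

12

Kestrel's payoff is (96 − 2x_O)x_K − 3x_K².
∂π/∂x_K = 96 − 2x_O − 6x_K = 0, so x_K = 16 − (1/3)x_O.
The game is symmetric, so in equilibrium x_O = x_K: the reaction function gives (4/3)x_K = 16, hence x_K = 12.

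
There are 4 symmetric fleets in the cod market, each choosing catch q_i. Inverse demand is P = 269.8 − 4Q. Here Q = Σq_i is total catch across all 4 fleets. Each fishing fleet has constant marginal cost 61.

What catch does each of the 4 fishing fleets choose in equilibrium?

A representative fishing fleet's profit is π_i = q_i(269.8 − 4Q) − 61q_i, with Q = q_i + Σ_{j≠i} q_j.
First-order condition: 208.8 − 8q_i − 4Σ_{j≠i} q_j = 0.
With identical fishing fleets, set every q_j = q: then 208.8 − 8q − 12q = 0, i.e. q = 208.8/20 = 10.44.

10.44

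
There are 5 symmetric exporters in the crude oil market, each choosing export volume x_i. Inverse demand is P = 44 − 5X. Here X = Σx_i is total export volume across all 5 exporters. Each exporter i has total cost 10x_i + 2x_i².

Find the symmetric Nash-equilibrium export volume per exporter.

A representative exporter's profit is π_i = x_i(44 − 5X) − 10x_i − 2x_i², with X = x_i + Σ_{j≠i} x_j.
First-order condition: 34 − 14x_i − 5Σ_{j≠i} x_j = 0.
With identical exporters, set every x_j = x: then 34 − 14x − 20x = 0, i.e. x = 34/34 = 1.

1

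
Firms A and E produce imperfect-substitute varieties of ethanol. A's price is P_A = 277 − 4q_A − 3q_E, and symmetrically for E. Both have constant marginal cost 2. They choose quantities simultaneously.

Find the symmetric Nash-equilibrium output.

Firm A's profit: π = q_A(277 − 4q_A − 3q_E) − 2q_A.
∂π/∂q_A = 275 − 8q_A − 3q_E = 0 ⇒ q_A = 34.375 − 0.375q_E.
By symmetry q_E = q_A; substituting into the reaction function, 1.375q_A = 34.375 and q_A = 25.

25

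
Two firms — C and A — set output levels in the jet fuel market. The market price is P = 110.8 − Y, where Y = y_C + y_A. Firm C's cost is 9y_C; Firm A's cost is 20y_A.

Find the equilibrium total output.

64.2

Firm C's profit: π = y_C(110.8 − (y_C + y_A)) − 9y_C.
∂π/∂y_C = 101.8 − 2y_C − y_A = 0, so y_C = 50.9 − 0.5y_A.
By the same steps for A: y_A = 45.4 − 0.5y_C.
Plugging y_A into C's best response: y_C = 50.9 − 0.5(45.4 − 0.5y_C) ⇒ 0.75y_C = 28.2, so y_C = 37.6.
Then y_A = 45.4 − 0.5·37.6 = 26.6.
Total output: 37.6 + 26.6 = 64.2.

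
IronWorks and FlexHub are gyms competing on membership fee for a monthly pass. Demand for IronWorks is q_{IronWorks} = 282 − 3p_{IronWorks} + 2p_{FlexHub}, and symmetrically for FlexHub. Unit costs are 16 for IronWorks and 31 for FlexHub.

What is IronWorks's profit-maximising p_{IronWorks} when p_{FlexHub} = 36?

IronWorks's profit: π = (p_{IronWorks} − 16)(282 − 3p_{IronWorks} + 2p_{FlexHub}).
∂π/∂p_{IronWorks} = 330 − 6p_{IronWorks} + 2p_{FlexHub} = 0 ⇒ p_{IronWorks} = 55 + (1/3)p_{FlexHub}.
At p_{FlexHub} = 36: p_{IronWorks} = 55 + (1/3)·36 = 67.

67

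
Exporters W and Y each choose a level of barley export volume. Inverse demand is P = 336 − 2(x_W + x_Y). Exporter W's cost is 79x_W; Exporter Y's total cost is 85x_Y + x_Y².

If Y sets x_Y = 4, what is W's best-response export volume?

Exporter W's profit: π = x_W(336 − 2(x_W + x_Y)) − 79x_W.
∂π/∂x_W = 257 − 4x_W − 2x_Y = 0, so x_W = 64.25 − 0.5x_Y.
At x_Y = 4: x_W = 64.25 − 0.5·4 = 62.25.

62.25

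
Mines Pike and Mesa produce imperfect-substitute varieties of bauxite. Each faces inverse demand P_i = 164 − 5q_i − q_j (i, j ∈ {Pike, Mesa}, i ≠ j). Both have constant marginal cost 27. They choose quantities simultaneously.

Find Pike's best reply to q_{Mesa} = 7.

Mine Pike's profit: π = q_{Pike}(164 − 5q_{Pike} − q_{Mesa}) − 27q_{Pike}.
∂π/∂q_{Pike} = 137 − 10q_{Pike} − q_{Mesa} = 0 ⇒ q_{Pike} = 13.7 − 0.1q_{Mesa}.
At q_{Mesa} = 7: q_{Pike} = 13.7 − 0.1·7 = 13.

13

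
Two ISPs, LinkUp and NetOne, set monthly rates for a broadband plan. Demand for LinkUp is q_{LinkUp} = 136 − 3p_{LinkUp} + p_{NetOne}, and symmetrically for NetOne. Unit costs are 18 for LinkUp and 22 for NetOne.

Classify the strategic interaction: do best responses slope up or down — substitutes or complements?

LinkUp's profit: π = (p_{LinkUp} − 18)(136 − 3p_{LinkUp} + p_{NetOne}).
∂π/∂p_{LinkUp} = 190 − 6p_{LinkUp} + p_{NetOne} = 0 ⇒ p_{LinkUp} = 95/3 + (1/6)p_{NetOne}.
The best-response slope dp_{LinkUp}/dp_{NetOne} = 1/6 > 0: the reaction function is upward-sloping, so the choices are strategic complements.

strategic complements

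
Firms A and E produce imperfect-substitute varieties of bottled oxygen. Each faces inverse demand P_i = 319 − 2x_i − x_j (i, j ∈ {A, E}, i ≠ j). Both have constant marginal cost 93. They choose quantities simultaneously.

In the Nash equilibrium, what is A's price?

Firm A's profit: π = x_A(319 − 2x_A − x_E) − 93x_A.
∂π/∂x_A = 226 − 4x_A − x_E = 0 ⇒ x_A = 56.5 − 0.25x_E.
Setting x_A = x_E in the reaction function: x_A = 56.5 − 0.25x_A, so x_A = 56.5 / 1.25 = 45.2.
P_A = 319 − 2·45.2 − 45.2 = 183.4.

183.4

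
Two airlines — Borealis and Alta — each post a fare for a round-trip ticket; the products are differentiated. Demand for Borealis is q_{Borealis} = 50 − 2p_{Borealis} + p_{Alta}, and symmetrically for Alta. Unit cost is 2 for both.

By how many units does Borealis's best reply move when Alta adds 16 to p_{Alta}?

Borealis's profit: π = (p_{Borealis} − 2)(50 − 2p_{Borealis} + p_{Alta}).
∂π/∂p_{Borealis} = 54 − 4p_{Borealis} + p_{Alta} = 0 ⇒ p_{Borealis} = 13.5 + 0.25p_{Alta}.
The reaction-function slope is 0.25, so a 16-unit rise in p_{Alta} moves p_{Borealis} by 0.25 × 16 = 4. Borealis's best response rises — the actions are strategic complements.

4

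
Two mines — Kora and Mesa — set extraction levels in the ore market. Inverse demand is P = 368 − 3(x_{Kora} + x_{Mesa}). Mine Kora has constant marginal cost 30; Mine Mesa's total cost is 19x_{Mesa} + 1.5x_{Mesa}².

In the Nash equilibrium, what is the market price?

Mine Kora's profit: π = x_{Kora}(368 − 3(x_{Kora} + x_{Mesa})) − 30x_{Kora}.
∂π/∂x_{Kora} = 338 − 6x_{Kora} − 3x_{Mesa} = 0, so x_{Kora} = 169/3 − 0.5x_{Mesa}.
For Mesa: ∂π/∂x_{Mesa} = 349 − 9x_{Mesa} − 3x_{Kora} = 0 ⇒ x_{Mesa} = 349/9 − (1/3)x_{Kora}.
Substituting the second reaction function into the first: x_{Kora} = 169/3 − 0.5(349/9 − (1/3)x_{Kora}), which gives (5/6)x_{Kora} = 665/18 ⇒ x_{Kora} = 133/3.
Then x_{Mesa} = 349/9 − (1/3)·(133/3) = 24.
Equilibrium price: P = 368 − 3·(205/3) = 163.

163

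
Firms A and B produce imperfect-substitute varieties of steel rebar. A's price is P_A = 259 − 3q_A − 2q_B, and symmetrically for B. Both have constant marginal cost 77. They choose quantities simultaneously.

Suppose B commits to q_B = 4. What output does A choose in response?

29

Firm A's profit: π = q_A(259 − 3q_A − 2q_B) − 77q_A.
∂π/∂q_A = 182 − 6q_A − 2q_B = 0 ⇒ q_A = 91/3 − (1/3)q_B.
At q_B = 4: q_A = 91/3 − (1/3)·4 = 29.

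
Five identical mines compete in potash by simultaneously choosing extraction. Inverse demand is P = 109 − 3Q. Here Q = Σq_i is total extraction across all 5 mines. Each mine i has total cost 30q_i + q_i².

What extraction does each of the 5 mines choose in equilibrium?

A representative mine's profit is π_i = q_i(109 − 3Q) − 30q_i − q_i², with Q = q_i + Σ_{j≠i} q_j.
First-order condition: 79 − 8q_i − 3Σ_{j≠i} q_j = 0.
In a symmetric equilibrium every mine chooses the same q, so Σ_{j≠i} q_j = 4q. The condition becomes 79 − 20q = 0, giving q = 79/20 = 3.95.

3.95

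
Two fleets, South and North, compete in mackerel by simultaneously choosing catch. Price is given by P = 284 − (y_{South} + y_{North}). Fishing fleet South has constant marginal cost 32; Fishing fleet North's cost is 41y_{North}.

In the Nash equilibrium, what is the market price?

Fishing fleet South's profit: π = y_{South}(284 − (y_{South} + y_{North})) − 32y_{South}.
∂π/∂y_{South} = 252 − 2y_{South} − y_{North} = 0, so y_{South} = 126 − 0.5y_{North}.
By the same steps for North: y_{North} = 121.5 − 0.5y_{South}.
Solving the two reaction functions simultaneously: (1 − (−0.5)(−0.5))y_{South} = 126 − 0.5·121.5, so 0.75y_{South} = 65.25 and y_{South} = 87.
Then y_{North} = 121.5 − 0.5·87 = 78.
Equilibrium price: P = 284 − 165 = 119.

119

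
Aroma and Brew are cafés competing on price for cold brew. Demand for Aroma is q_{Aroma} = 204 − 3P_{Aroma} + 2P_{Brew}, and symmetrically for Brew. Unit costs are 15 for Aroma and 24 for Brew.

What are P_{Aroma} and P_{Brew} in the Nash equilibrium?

Aroma's profit: π = (P_{Aroma} − 15)(204 − 3P_{Aroma} + 2P_{Brew}).
∂π/∂P_{Aroma} = 249 − 6P_{Aroma} + 2P_{Brew} = 0 ⇒ P_{Aroma} = 41.5 + (1/3)P_{Brew}.
Similarly P_{Brew} = 46 + (1/3)P_{Aroma}.
Solving the two reaction functions simultaneously: (1 − (1/3)(1/3))P_{Aroma} = 41.5 + (1/3)·46, so (8/9)P_{Aroma} = 341/6 and P_{Aroma} = 63.9375.
Then P_{Brew} = 46 + (1/3)·63.9375 = 67.3125.

63.9375, 67.3125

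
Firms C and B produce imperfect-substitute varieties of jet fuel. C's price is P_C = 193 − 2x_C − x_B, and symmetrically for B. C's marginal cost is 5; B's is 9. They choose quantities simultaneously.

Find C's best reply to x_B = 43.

Firm C's profit: π = x_C(193 − 2x_C − x_B) − 5x_C.
∂π/∂x_C = 188 − 4x_C − x_B = 0 ⇒ x_C = 47 − 0.25x_B.
At x_B = 43: x_C = 47 − 0.25·43 = 36.25.

36.25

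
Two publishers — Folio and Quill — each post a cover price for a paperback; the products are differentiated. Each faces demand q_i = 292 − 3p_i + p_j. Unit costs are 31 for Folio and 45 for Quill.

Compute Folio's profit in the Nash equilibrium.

Folio's profit: π = (p_{Folio} − 31)(292 − 3p_{Folio} + p_{Quill}).
∂π/∂p_{Folio} = 385 − 6p_{Folio} + p_{Quill} = 0 ⇒ p_{Folio} = 385/6 + (1/6)p_{Quill}.
Similarly p_{Quill} = 427/6 + (1/6)p_{Folio}.
Plugging p_{Quill} into Folio's best response: p_{Folio} = 385/6 + (1/6)(427/6 + (1/6)p_{Folio}) ⇒ (35/36)p_{Folio} = 2737/36, so p_{Folio} = 78.2.
Then p_{Quill} = 427/6 + (1/6)·78.2 = 84.2.
q_{Folio} = 292 − 3·78.2 + 84.2 = 141.6.
Profit = (78.2 − 31)·141.6 = 6683.52.

6683.52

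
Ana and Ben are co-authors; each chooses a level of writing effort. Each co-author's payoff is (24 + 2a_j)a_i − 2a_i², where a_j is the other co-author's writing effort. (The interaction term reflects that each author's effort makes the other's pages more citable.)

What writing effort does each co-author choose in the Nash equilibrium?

12

Ana's payoff is (24 + 2a_B)a_A − 2a_A².
∂π/∂a_A = 24 + 2a_B − 4a_A = 0, so a_A = 6 + 0.5a_B.
Setting a_A = a_B in the reaction function: a_A = 6 + 0.5a_A, so a_A = 6 / 0.5 = 12.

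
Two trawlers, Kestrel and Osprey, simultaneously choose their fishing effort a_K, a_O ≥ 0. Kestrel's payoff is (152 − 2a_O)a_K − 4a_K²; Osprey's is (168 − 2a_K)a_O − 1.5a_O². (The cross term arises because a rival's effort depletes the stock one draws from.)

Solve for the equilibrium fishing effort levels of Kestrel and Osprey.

6, 52

Expanding Kestrel's payoff: 152a_K − 2a_Oa_K − 4a_K².
∂π/∂a_K = 152 − 2a_O − 8a_K = 0, so a_K = 19 − 0.25a_O.
Likewise for Osprey: a_O = 56 − (2/3)a_K.
Solving the two reaction functions simultaneously: (1 − (−0.25)(−2/3))a_K = 19 − 0.25·56, so (5/6)a_K = 5 and a_K = 6.
Then a_O = 56 − (2/3)·6 = 52.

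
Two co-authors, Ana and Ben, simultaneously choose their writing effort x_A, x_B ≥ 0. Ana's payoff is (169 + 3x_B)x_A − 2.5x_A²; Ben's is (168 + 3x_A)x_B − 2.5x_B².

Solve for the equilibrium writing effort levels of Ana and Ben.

84.3125, 84.1875

Expanding Ana's payoff: 169x_A + 3x_Bx_A − 2.5x_A².
∂π/∂x_A = 169 + 3x_B − 5x_A = 0, so x_A = 33.8 + 0.6x_B.
Likewise for Ben: x_B = 33.6 + 0.6x_A.
Substituting the second reaction function into the first: x_A = 33.8 + 0.6(33.6 + 0.6x_A), which gives 0.64x_A = 53.96 ⇒ x_A = 84.3125.
Then x_B = 33.6 + 0.6·84.3125 = 84.1875.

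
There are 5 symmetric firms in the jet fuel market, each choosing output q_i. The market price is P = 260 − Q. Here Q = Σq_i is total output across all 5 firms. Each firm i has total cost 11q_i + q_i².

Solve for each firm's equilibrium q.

31.125

A representative firm's profit is π_i = q_i(260 − Q) − 11q_i − q_i², with Q = q_i + Σ_{j≠i} q_j.
First-order condition: 249 − 4q_i − Σ_{j≠i} q_j = 0.
In a symmetric equilibrium every firm chooses the same q, so Σ_{j≠i} q_j = 4q. The condition becomes 249 − 8q = 0, giving q = 249/8 = 31.125.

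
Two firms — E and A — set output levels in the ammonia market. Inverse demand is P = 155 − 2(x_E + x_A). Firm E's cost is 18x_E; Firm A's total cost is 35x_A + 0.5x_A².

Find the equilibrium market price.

73.625

Firm E's profit: π = x_E(155 − 2(x_E + x_A)) − 18x_E.
∂π/∂x_E = 137 − 4x_E − 2x_A = 0, so x_E = 34.25 − 0.5x_A.
For A: ∂π/∂x_A = 120 − 5x_A − 2x_E = 0 ⇒ x_A = 24 − 0.4x_E.
Solving the two reaction functions simultaneously: (1 − (−0.5)(−0.4))x_E = 34.25 − 0.5·24, so 0.8x_E = 22.25 and x_E = 27.8125.
Then x_A = 24 − 0.4·27.8125 = 12.875.
Equilibrium price: P = 155 − 2·40.6875 = 73.625.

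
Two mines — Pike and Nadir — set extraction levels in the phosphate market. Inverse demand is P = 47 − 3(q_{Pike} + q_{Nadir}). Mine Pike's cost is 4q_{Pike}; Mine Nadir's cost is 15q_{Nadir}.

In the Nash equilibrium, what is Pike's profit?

108

Mine Pike's profit: π = q_{Pike}(47 − 3(q_{Pike} + q_{Nadir})) − 4q_{Pike}.
∂π/∂q_{Pike} = 43 − 6q_{Pike} − 3q_{Nadir} = 0, so q_{Pike} = 43/6 − 0.5q_{Nadir}.
By the same steps for Nadir: q_{Nadir} = 16/3 − 0.5q_{Pike}.
Substituting the second reaction function into the first: q_{Pike} = 43/6 − 0.5(16/3 − 0.5q_{Pike}), which gives 0.75q_{Pike} = 4.5 ⇒ q_{Pike} = 6.
Then q_{Nadir} = 16/3 − 0.5·6 = 7/3.
Price P = 47 − 3·(25/3) = 22.
Pike's profit: (22 − 4)·6 = 108.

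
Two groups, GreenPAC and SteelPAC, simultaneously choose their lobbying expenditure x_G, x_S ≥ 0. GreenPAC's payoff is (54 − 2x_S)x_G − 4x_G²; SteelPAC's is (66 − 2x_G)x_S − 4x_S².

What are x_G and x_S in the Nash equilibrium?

5, 7

Expanding GreenPAC's payoff: 54x_G − 2x_Sx_G − 4x_G².
∂π/∂x_G = 54 − 2x_S − 8x_G = 0, so x_G = 6.75 − 0.25x_S.
Likewise for SteelPAC: x_S = 8.25 − 0.25x_G.
Substituting the second reaction function into the first: x_G = 6.75 − 0.25(8.25 − 0.25x_G), which gives 0.9375x_G = 4.6875 ⇒ x_G = 5.
Then x_S = 8.25 − 0.25·5 = 7.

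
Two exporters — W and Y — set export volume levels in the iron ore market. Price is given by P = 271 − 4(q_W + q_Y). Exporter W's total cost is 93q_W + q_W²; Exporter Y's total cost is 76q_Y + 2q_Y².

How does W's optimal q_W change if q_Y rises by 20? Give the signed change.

Exporter W's profit: π = q_W(271 − 4(q_W + q_Y)) − 93q_W − q_W².
∂π/∂q_W = 178 − 10q_W − 4q_Y = 0, so q_W = 17.8 − 0.4q_Y.
The reaction-function slope is −0.4, so a 20-unit rise in q_Y moves q_W by −0.4 × 20 = −8. W's best response falls — the actions are strategic substitutes.

-8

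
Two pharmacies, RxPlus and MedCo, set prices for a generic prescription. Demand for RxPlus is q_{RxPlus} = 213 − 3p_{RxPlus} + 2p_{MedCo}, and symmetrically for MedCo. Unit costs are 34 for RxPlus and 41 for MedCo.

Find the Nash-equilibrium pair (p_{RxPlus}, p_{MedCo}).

RxPlus's profit: π = (p_{RxPlus} − 34)(213 − 3p_{RxPlus} + 2p_{MedCo}).
∂π/∂p_{RxPlus} = 315 − 6p_{RxPlus} + 2p_{MedCo} = 0 ⇒ p_{RxPlus} = 52.5 + (1/3)p_{MedCo}.
Similarly p_{MedCo} = 56 + (1/3)p_{RxPlus}.
Substituting the second reaction function into the first: p_{RxPlus} = 52.5 + (1/3)(56 + (1/3)p_{RxPlus}), which gives (8/9)p_{RxPlus} = 427/6 ⇒ p_{RxPlus} = 80.0625.
Then p_{MedCo} = 56 + (1/3)·80.0625 = 82.6875.

80.0625, 82.6875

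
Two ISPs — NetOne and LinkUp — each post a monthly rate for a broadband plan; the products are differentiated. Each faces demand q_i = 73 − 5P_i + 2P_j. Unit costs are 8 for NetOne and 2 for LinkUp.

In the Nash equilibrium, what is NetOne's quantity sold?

NetOne's profit: π = (P_{NetOne} − 8)(73 − 5P_{NetOne} + 2P_{LinkUp}).
∂π/∂P_{NetOne} = 113 − 10P_{NetOne} + 2P_{LinkUp} = 0 ⇒ P_{NetOne} = 11.3 + 0.2P_{LinkUp}.
Similarly P_{LinkUp} = 8.3 + 0.2P_{NetOne}.
Substituting the second reaction function into the first: P_{NetOne} = 11.3 + 0.2(8.3 + 0.2P_{NetOne}), which gives 0.96P_{NetOne} = 12.96 ⇒ P_{NetOne} = 13.5.
Then P_{LinkUp} = 8.3 + 0.2·13.5 = 11.
q_{NetOne} = 73 − 5·13.5 + 2·11 = 27.5.

27.5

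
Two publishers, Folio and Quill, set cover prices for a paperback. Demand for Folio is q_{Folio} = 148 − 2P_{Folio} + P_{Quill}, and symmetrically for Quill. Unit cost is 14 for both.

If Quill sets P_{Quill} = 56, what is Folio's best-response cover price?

Folio's profit: π = (P_{Folio} − 14)(148 − 2P_{Folio} + P_{Quill}).
∂π/∂P_{Folio} = 176 − 4P_{Folio} + P_{Quill} = 0 ⇒ P_{Folio} = 44 + 0.25P_{Quill}.
At P_{Quill} = 56: P_{Folio} = 44 + 0.25·56 = 58.

58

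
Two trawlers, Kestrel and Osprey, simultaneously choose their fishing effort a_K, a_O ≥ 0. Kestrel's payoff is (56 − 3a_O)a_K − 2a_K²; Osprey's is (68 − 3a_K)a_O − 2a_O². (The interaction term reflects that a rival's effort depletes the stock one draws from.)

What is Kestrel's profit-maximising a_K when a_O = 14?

3.5

Expanding Kestrel's payoff: 56a_K − 3a_Oa_K − 2a_K².
∂π/∂a_K = 56 − 3a_O − 4a_K = 0, so a_K = 14 − 0.75a_O.
At a_O = 14: a_K = 14 − 0.75·14 = 3.5.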